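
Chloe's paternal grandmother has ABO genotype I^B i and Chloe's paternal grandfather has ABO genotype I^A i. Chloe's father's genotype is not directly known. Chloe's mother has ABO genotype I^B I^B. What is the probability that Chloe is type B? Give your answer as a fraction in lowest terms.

3/4

Chloe's father's ABO genotype from I^B i × I^A i: 1/4 I^A I^B, 1/4 I^A i, 1/4 I^B i, 1/4 i i.
Crossing each possibility with the mother I^B I^B and summing P(type B): 1/4·1/2 + 1/4·1/2 + 1/4·1 + 1/4·1 = 3/4.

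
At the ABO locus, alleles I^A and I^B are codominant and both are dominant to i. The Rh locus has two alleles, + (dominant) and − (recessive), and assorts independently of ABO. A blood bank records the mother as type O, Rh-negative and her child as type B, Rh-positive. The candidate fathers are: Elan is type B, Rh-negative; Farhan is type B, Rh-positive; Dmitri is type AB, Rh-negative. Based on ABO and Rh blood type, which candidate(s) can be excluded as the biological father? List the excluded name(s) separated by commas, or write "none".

Elan, Dmitri

A candidate is excluded only if no genotype consistent with his phenotype could produce a type B, Rh-positive child with a type O, Rh-negative mother.
Elan (type B, Rh-): no genotype consistent with that phenotype can produce a type-B Rh+ child with a type-O mother.
Dmitri (type AB, Rh-): no genotype consistent with that phenotype can produce a type-B Rh+ child with a type-O mother.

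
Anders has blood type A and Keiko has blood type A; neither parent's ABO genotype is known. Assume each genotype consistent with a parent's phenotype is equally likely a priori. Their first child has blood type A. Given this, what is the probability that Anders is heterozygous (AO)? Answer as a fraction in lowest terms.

Possible genotypes: Anders ∈ {AA, AO}; Keiko ∈ {AA, AO}.
Weight each parental genotype pair by prior × P(type-A child):
  AA × AA: posterior weight 4/15.
  AA × AO: posterior weight 4/15.
  AO × AA: posterior weight 4/15.
  AO × AO: posterior weight 1/5.
Sum the posterior weight over pairs where Anders is AO: 7/15.

7/15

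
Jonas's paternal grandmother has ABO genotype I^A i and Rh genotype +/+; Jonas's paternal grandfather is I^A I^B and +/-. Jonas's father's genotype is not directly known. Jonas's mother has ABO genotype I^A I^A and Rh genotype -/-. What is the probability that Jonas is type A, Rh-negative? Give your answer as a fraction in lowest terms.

3/16

Jonas's father's ABO genotype from I^A i × I^A I^B: 1/4 I^A I^A, 1/4 I^A I^B, 1/4 I^A i, 1/4 I^B i.
Crossing each possibility with the mother I^A I^A and summing P(type A): 1/4·1 + 1/4·1/2 + 1/4·1 + 1/4·1/2 = 3/4.
Similarly for Rh via the father's Rh distribution: P(Rh-) = 1/4.
Independent loci: 3/4 × 1/4 = 3/16.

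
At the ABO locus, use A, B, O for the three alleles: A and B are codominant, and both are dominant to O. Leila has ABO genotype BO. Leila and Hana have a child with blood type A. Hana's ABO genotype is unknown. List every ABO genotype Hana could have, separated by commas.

AA, AB, AO

For each candidate genotype of Hana, check whether crossing it with BO can produce every observed child phenotype.
  AA → possible child types {A, AB} ✓
  AB → possible child types {A, B, AB} ✓
  AO → possible child types {O, A, B, AB} ✓
  BB → possible child types {B} ✗
  BO → possible child types {O, B} ✗
  OO → possible child types {O, B} ✗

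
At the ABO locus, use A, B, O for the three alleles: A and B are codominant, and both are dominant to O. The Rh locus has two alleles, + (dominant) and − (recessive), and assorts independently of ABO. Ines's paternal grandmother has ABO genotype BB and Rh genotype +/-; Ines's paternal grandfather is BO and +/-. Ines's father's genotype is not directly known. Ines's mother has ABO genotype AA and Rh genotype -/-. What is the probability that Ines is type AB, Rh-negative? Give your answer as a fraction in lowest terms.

Ines's father's ABO genotype from BB × BO: 1/2 BB, 1/2 BO.
Crossing each possibility with the mother AA and summing P(type AB): 1/2·1 + 1/2·1/2 = 3/4.
Similarly for Rh via the father's Rh distribution: P(Rh-) = 1/2.
Independent loci: 3/4 × 1/2 = 3/8.

3/8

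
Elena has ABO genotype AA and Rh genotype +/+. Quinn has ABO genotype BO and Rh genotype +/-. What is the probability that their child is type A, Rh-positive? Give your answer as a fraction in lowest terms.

1/2

ABO cross AA × BO → offspring phenotypes: 1/2 A, 1/2 AB.
Rh cross +/+ × +/- → 1 Rh+.
Independent loci: P(type A, Rh-positive) = 1/2 × 1 = 1/2.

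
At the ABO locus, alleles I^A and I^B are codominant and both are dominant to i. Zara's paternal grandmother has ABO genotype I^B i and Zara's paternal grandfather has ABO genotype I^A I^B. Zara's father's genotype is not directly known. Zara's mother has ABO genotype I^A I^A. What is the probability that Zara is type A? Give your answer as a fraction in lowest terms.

Zara's father's ABO genotype from I^B i × I^A I^B: 1/4 I^A I^B, 1/4 I^A i, 1/4 I^B I^B, 1/4 I^B i.
Crossing each possibility with the mother I^A I^A and summing P(type A): 1/4·1/2 + 1/4·1 + 1/4·0 + 1/4·1/2 = 1/2.

1/2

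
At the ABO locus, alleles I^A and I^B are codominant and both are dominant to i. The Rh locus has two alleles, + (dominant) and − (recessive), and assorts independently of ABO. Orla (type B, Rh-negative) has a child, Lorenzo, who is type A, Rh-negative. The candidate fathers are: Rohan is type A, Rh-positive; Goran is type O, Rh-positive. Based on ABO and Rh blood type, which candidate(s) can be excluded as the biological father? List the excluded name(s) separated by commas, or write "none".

A candidate is excluded only if no genotype consistent with his phenotype could produce a type A, Rh-negative child with a type B, Rh-negative mother.
Goran (type O, Rh+): no genotype consistent with that phenotype can produce a type-A Rh- child with a type-B mother.

Goran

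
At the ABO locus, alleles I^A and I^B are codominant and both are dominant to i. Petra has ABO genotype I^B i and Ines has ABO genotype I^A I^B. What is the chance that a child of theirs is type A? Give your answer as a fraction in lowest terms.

ABO cross I^B i × I^A I^B → offspring phenotypes: 1/4 A, 1/2 B, 1/4 AB.
So P(type A) = 1/4.

1/4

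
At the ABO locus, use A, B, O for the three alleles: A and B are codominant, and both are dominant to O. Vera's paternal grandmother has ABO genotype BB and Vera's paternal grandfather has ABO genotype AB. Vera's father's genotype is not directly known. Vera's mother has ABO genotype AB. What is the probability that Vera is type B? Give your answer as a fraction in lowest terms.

3/8

Vera's father's ABO genotype from BB × AB: 1/2 AB, 1/2 BB.
Crossing each possibility with the mother AB and summing P(type B): 1/2·1/4 + 1/2·1/2 = 3/8.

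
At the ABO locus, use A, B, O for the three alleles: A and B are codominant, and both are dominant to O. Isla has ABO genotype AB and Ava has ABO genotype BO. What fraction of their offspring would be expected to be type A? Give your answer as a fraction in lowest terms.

1/4

ABO cross AB × BO → offspring phenotypes: 1/4 A, 1/2 B, 1/4 AB.
So P(type A) = 1/4.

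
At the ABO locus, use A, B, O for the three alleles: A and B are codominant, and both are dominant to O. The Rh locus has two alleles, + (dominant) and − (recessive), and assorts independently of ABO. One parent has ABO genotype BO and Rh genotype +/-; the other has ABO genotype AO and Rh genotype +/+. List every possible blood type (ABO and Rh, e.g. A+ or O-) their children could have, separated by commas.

Gametes from BO × AO give offspring ABO genotypes AB, AO, BO, OO, i.e. phenotypes O, A, B, AB.
Rh cross +/- × +/+ → phenotypes Rh+.
Combining independently: O+, A+, B+, AB+.

O+, A+, B+, AB+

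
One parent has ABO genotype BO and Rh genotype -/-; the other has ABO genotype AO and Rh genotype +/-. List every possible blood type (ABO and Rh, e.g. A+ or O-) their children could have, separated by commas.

Gametes from BO × AO give offspring ABO genotypes AB, AO, BO, OO, i.e. phenotypes O, A, B, AB.
Rh cross -/- × +/- → phenotypes Rh+, Rh-.
Combining independently: O+, O-, A+, A-, B+, B-, AB+, AB-.

O+, O-, A+, A-, B+, B-, AB+, AB-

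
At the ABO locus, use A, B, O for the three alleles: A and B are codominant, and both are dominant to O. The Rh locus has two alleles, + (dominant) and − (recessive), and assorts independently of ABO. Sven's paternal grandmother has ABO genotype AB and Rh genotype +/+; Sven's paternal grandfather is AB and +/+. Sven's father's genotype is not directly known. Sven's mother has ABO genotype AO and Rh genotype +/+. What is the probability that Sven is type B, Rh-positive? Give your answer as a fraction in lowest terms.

Sven's father's ABO genotype from AB × AB: 1/4 AA, 1/2 AB, 1/4 BB.
Crossing each possibility with the mother AO and summing P(type B): 1/4·0 + 1/2·1/4 + 1/4·1/2 = 1/4.
Similarly for Rh via the father's Rh distribution: P(Rh+) = 1.
Independent loci: 1/4 × 1 = 1/4.

1/4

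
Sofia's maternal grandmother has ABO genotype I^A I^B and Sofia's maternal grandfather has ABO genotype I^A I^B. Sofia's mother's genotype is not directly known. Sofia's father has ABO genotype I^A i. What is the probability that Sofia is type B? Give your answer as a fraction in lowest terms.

1/4

Sofia's mother's ABO genotype from I^A I^B × I^A I^B: 1/4 I^A I^A, 1/2 I^A I^B, 1/4 I^B I^B.
Crossing each possibility with the father I^A i and summing P(type B): 1/4·0 + 1/2·1/4 + 1/4·1/2 = 1/4.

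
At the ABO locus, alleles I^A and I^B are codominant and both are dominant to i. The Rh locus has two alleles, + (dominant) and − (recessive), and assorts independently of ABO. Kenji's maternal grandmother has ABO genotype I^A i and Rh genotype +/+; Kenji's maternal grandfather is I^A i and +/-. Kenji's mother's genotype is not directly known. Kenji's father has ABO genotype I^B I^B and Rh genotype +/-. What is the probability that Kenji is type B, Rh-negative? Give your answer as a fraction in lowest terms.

1/16

Kenji's mother's ABO genotype from I^A i × I^A i: 1/4 I^A I^A, 1/2 I^A i, 1/4 i i.
Crossing each possibility with the father I^B I^B and summing P(type B): 1/4·0 + 1/2·1/2 + 1/4·1 = 1/2.
Similarly for Rh via the mother's Rh distribution: P(Rh-) = 1/8.
Independent loci: 1/2 × 1/8 = 1/16.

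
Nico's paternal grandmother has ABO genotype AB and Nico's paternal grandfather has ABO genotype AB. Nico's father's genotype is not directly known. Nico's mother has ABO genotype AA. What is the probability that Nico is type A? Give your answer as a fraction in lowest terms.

1/2

Nico's father's ABO genotype from AB × AB: 1/4 AA, 1/2 AB, 1/4 BB.
Crossing each possibility with the mother AA and summing P(type A): 1/4·1 + 1/2·1/2 + 1/4·0 = 1/2.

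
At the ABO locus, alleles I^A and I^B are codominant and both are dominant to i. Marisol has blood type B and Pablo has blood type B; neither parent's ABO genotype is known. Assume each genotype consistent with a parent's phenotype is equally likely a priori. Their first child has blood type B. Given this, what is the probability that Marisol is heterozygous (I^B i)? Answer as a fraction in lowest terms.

Possible genotypes: Marisol ∈ {I^B I^B, I^B i}; Pablo ∈ {I^B I^B, I^B i}.
Weight each parental genotype pair by prior × P(type-B child):
  I^B I^B × I^B I^B: posterior weight 4/15.
  I^B I^B × I^B i: posterior weight 4/15.
  I^B i × I^B I^B: posterior weight 4/15.
  I^B i × I^B i: posterior weight 1/5.
Sum the posterior weight over pairs where Marisol is I^B i: 7/15.

7/15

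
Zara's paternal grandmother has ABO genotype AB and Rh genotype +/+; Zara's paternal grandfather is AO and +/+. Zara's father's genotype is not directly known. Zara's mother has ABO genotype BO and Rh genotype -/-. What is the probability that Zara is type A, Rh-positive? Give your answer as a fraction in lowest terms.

1/4

Zara's father's ABO genotype from AB × AO: 1/4 AA, 1/4 AB, 1/4 AO, 1/4 BO.
Crossing each possibility with the mother BO and summing P(type A): 1/4·1/2 + 1/4·1/4 + 1/4·1/4 + 1/4·0 = 1/4.
Similarly for Rh via the father's Rh distribution: P(Rh+) = 1.
Independent loci: 1/4 × 1 = 1/4.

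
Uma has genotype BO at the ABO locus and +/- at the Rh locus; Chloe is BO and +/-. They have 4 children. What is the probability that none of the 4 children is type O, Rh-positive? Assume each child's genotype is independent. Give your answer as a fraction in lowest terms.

28561/65536

ABO cross BO × BO → 1/4 O, 3/4 B.
Rh cross +/- × +/- → 3/4 Rh+, 1/4 Rh-; so P(type O, Rh-positive) = 1/4 × 3/4 = 3/16 per child.
P(not type O, Rh-positive) = 13/16 for one child; (13/16)^4 = 28561/65536.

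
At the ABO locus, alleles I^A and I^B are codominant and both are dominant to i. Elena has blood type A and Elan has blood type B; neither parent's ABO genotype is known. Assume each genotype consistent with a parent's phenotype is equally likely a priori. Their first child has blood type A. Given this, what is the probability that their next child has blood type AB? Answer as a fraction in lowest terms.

Possible genotypes: Elena ∈ {I^A I^A, I^A i}; Elan ∈ {I^B I^B, I^B i}.
Weight each parental genotype pair by prior × P(type-A child):
  I^A I^A × I^B i: posterior weight 2/3; P(next child type AB) = 1/2.
  I^A i × I^B i: posterior weight 1/3; P(next child type AB) = 1/4.
Weighted sum = 5/12.

5/12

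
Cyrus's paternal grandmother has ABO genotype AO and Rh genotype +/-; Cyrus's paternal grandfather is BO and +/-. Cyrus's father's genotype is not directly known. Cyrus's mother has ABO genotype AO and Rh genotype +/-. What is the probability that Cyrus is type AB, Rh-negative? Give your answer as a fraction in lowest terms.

1/32

Cyrus's father's ABO genotype from AO × BO: 1/4 AB, 1/4 AO, 1/4 BO, 1/4 OO.
Crossing each possibility with the mother AO and summing P(type AB): 1/4·1/4 + 1/4·0 + 1/4·1/4 + 1/4·0 = 1/8.
Similarly for Rh via the father's Rh distribution: P(Rh-) = 1/4.
Independent loci: 1/8 × 1/4 = 1/32.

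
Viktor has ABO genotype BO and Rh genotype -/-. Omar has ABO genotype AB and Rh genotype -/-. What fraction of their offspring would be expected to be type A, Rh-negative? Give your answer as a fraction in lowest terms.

1/4

ABO cross BO × AB → offspring phenotypes: 1/4 A, 1/2 B, 1/4 AB.
Rh cross -/- × -/- → 1 Rh-.
Independent loci: P(type A, Rh-negative) = 1/4 × 1 = 1/4.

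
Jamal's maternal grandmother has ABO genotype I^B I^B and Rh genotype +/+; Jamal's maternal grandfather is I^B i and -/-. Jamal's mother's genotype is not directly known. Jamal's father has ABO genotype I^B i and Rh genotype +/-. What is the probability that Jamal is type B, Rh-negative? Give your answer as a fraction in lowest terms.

Jamal's mother's ABO genotype from I^B I^B × I^B i: 1/2 I^B I^B, 1/2 I^B i.
Crossing each possibility with the father I^B i and summing P(type B): 1/2·1 + 1/2·3/4 = 7/8.
Similarly for Rh via the mother's Rh distribution: P(Rh-) = 1/4.
Independent loci: 7/8 × 1/4 = 7/32.

7/32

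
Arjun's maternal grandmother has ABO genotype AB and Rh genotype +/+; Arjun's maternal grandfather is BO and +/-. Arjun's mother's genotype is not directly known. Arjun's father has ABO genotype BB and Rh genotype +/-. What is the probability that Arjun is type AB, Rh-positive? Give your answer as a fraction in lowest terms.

7/32

Arjun's mother's ABO genotype from AB × BO: 1/4 AB, 1/4 AO, 1/4 BB, 1/4 BO.
Crossing each possibility with the father BB and summing P(type AB): 1/4·1/2 + 1/4·1/2 + 1/4·0 + 1/4·0 = 1/4.
Similarly for Rh via the mother's Rh distribution: P(Rh+) = 7/8.
Independent loci: 1/4 × 7/8 = 7/32.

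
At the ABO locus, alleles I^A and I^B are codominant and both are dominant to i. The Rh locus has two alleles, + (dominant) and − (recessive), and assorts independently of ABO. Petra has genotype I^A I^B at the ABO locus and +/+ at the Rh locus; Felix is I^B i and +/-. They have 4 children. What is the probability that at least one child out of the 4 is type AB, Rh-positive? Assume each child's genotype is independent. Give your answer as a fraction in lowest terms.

ABO cross I^A I^B × I^B i → 1/4 A, 1/2 B, 1/4 AB.
Rh cross +/+ × +/- → 1 Rh+; so P(type AB, Rh-positive) = 1/4 × 1 = 1/4 per child.
P(none) = (3/4)^4 = 81/256; P(at least one) = 1 − 81/256 = 175/256.

175/256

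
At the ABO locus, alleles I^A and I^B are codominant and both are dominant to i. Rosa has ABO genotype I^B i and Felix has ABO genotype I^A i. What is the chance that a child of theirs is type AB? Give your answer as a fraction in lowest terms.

ABO cross I^B i × I^A i → offspring phenotypes: 1/4 O, 1/4 A, 1/4 B, 1/4 AB.
So P(type AB) = 1/4.

1/4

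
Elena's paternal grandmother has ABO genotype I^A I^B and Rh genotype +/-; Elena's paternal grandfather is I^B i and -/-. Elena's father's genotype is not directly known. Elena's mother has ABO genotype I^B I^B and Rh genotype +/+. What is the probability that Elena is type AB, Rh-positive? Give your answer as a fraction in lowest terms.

1/4

Elena's father's ABO genotype from I^A I^B × I^B i: 1/4 I^A I^B, 1/4 I^A i, 1/4 I^B I^B, 1/4 I^B i.
Crossing each possibility with the mother I^B I^B and summing P(type AB): 1/4·1/2 + 1/4·1/2 + 1/4·0 + 1/4·0 = 1/4.
Similarly for Rh via the father's Rh distribution: P(Rh+) = 1.
Independent loci: 1/4 × 1 = 1/4.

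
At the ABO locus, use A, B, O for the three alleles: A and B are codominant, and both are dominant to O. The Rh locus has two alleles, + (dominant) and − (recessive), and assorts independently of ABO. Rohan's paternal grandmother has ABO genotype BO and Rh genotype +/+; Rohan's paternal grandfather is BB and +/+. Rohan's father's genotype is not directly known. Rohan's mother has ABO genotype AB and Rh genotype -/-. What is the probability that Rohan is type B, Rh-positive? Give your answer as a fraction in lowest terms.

1/2

Rohan's father's ABO genotype from BO × BB: 1/2 BB, 1/2 BO.
Crossing each possibility with the mother AB and summing P(type B): 1/2·1/2 + 1/2·1/2 = 1/2.
Similarly for Rh via the father's Rh distribution: P(Rh+) = 1.
Independent loci: 1/2 × 1 = 1/2.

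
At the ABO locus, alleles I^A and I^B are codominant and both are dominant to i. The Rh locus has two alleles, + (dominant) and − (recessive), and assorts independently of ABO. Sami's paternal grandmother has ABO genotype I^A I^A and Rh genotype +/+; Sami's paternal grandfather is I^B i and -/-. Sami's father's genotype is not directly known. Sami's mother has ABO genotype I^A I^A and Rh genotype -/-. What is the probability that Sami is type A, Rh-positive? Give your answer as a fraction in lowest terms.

Sami's father's ABO genotype from I^A I^A × I^B i: 1/2 I^A I^B, 1/2 I^A i.
Crossing each possibility with the mother I^A I^A and summing P(type A): 1/2·1/2 + 1/2·1 = 3/4.
Similarly for Rh via the father's Rh distribution: P(Rh+) = 1/2.
Independent loci: 3/4 × 1/2 = 3/8.

3/8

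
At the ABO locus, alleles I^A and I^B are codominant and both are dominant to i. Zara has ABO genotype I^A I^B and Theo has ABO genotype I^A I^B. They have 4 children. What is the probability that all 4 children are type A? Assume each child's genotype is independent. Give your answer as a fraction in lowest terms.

1/256

ABO cross I^A I^B × I^A I^B → 1/4 A, 1/4 B, 1/2 AB.
So P(type A) = 1/4 per child.
All 4 independent: (1/4)^4 = 1/256.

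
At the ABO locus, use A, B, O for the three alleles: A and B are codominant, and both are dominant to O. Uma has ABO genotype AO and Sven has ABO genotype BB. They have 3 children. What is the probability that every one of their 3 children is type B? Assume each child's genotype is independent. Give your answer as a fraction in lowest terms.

1/8

ABO cross AO × BB → 1/2 B, 1/2 AB.
So P(type B) = 1/2 per child.
All 3 independent: (1/2)^3 = 1/8.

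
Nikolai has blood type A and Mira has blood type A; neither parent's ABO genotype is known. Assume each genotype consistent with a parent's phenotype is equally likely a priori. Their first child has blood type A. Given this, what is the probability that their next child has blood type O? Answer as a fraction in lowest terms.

1/20

Possible genotypes: Nikolai ∈ {AA, AO}; Mira ∈ {AA, AO}.
Weight each parental genotype pair by prior × P(type-A child):
  AA × AA: posterior weight 4/15; P(next child type O) = 0.
  AA × AO: posterior weight 4/15; P(next child type O) = 0.
  AO × AA: posterior weight 4/15; P(next child type O) = 0.
  AO × AO: posterior weight 1/5; P(next child type O) = 1/4.
Weighted sum = 1/20.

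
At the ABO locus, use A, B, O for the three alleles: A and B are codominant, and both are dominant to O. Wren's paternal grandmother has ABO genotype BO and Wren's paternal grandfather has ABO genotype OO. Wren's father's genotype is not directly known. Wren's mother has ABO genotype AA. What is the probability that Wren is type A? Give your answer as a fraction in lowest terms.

3/4

Wren's father's ABO genotype from BO × OO: 1/2 BO, 1/2 OO.
Crossing each possibility with the mother AA and summing P(type A): 1/2·1/2 + 1/2·1 = 3/4.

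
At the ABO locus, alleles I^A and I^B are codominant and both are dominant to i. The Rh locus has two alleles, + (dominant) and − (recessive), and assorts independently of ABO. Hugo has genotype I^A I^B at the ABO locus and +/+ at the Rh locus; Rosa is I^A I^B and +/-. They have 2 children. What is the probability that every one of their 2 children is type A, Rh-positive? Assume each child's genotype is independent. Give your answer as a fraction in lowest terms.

ABO cross I^A I^B × I^A I^B → 1/4 A, 1/4 B, 1/2 AB.
Rh cross +/+ × +/- → 1 Rh+; so P(type A, Rh-positive) = 1/4 × 1 = 1/4 per child.
All 2 independent: (1/4)^2 = 1/16.

1/16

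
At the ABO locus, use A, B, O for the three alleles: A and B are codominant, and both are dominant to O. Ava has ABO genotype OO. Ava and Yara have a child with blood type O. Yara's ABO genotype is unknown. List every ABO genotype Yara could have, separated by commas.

For each candidate genotype of Yara, check whether crossing it with OO can produce every observed child phenotype.
  AA → possible child types {A} ✗
  AB → possible child types {A, B} ✗
  AO → possible child types {O, A} ✓
  BB → possible child types {B} ✗
  BO → possible child types {O, B} ✓
  OO → possible child types {O} ✓

AO, BO, OO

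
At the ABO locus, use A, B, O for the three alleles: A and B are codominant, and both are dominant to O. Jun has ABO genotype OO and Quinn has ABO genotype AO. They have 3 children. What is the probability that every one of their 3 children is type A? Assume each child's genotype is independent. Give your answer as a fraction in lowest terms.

1/8

ABO cross OO × AO → 1/2 O, 1/2 A.
So P(type A) = 1/2 per child.
All 3 independent: (1/2)^3 = 1/8.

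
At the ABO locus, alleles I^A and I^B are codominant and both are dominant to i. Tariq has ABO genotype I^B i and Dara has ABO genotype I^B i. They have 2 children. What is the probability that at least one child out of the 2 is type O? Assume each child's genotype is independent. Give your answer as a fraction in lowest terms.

ABO cross I^B i × I^B i → 1/4 O, 3/4 B.
So P(type O) = 1/4 per child.
P(none) = (3/4)^2 = 9/16; P(at least one) = 1 − 9/16 = 7/16.

7/16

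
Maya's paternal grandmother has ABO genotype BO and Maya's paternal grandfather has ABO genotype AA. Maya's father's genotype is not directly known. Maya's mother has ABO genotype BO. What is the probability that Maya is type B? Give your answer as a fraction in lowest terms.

3/8

Maya's father's ABO genotype from BO × AA: 1/2 AB, 1/2 AO.
Crossing each possibility with the mother BO and summing P(type B): 1/2·1/2 + 1/2·1/4 = 3/8.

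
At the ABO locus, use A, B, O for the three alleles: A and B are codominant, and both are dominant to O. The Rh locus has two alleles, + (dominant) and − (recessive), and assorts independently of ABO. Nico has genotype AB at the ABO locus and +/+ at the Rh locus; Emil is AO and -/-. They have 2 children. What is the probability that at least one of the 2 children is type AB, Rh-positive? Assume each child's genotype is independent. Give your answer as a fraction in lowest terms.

7/16

ABO cross AB × AO → 1/2 A, 1/4 B, 1/4 AB.
Rh cross +/+ × -/- → 1 Rh+; so P(type AB, Rh-positive) = 1/4 × 1 = 1/4 per child.
P(none) = (3/4)^2 = 9/16; P(at least one) = 1 − 9/16 = 7/16.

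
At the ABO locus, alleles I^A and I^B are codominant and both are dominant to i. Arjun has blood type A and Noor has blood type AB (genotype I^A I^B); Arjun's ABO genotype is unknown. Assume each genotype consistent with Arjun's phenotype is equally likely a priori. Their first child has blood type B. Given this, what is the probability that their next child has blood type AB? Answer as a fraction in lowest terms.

1/4

Possible genotypes: Arjun ∈ {I^A I^A, I^A i}; Noor ∈ {I^A I^B}.
Weight each parental genotype pair by prior × P(type-B child):
  I^A i × I^A I^B: posterior weight 1; P(next child type AB) = 1/4.
Weighted sum = 1/4.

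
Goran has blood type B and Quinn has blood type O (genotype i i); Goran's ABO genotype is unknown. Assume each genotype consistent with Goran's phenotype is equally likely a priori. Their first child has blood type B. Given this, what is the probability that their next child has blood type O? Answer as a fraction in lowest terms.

1/6

Possible genotypes: Goran ∈ {I^B I^B, I^B i}; Quinn ∈ {i i}.
Weight each parental genotype pair by prior × P(type-B child):
  I^B I^B × i i: posterior weight 2/3; P(next child type O) = 0.
  I^B i × i i: posterior weight 1/3; P(next child type O) = 1/2.
Weighted sum = 1/6.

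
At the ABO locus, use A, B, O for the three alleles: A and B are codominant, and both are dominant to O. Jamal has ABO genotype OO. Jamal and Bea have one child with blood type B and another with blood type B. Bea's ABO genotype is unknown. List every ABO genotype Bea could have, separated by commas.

For each candidate genotype of Bea, check whether crossing it with OO can produce every observed child phenotype.
  AA → possible child types {A} ✗
  AB → possible child types {A, B} ✓
  AO → possible child types {O, A} ✗
  BB → possible child types {B} ✓
  BO → possible child types {O, B} ✓
  OO → possible child types {O} ✗

AB, BB, BO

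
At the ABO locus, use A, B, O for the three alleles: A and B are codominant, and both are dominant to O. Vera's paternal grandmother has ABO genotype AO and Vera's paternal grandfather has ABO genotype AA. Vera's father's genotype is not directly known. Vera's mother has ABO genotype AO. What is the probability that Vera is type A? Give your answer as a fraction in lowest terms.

7/8

Vera's father's ABO genotype from AO × AA: 1/2 AA, 1/2 AO.
Crossing each possibility with the mother AO and summing P(type A): 1/2·1 + 1/2·3/4 = 7/8.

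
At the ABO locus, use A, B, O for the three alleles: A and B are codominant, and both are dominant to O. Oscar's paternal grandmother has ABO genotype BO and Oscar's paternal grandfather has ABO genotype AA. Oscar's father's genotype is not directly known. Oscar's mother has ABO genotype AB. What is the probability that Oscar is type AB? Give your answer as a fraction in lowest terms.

3/8

Oscar's father's ABO genotype from BO × AA: 1/2 AB, 1/2 AO.
Crossing each possibility with the mother AB and summing P(type AB): 1/2·1/2 + 1/2·1/4 = 3/8.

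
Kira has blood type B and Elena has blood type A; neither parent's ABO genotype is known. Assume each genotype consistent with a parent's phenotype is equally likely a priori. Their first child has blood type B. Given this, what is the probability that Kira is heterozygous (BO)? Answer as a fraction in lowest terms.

1/3

Possible genotypes: Kira ∈ {BB, BO}; Elena ∈ {AA, AO}.
Weight each parental genotype pair by prior × P(type-B child):
  BB × AO: posterior weight 2/3.
  BO × AO: posterior weight 1/3.
Sum the posterior weight over pairs where Kira is BO: 1/3.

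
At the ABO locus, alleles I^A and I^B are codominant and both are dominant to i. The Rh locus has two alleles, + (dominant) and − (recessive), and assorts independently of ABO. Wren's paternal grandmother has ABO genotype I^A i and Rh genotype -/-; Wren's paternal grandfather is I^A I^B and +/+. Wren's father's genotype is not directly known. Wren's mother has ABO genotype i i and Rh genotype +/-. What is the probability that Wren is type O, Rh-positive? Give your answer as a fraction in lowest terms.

3/16

Wren's father's ABO genotype from I^A i × I^A I^B: 1/4 I^A I^A, 1/4 I^A I^B, 1/4 I^A i, 1/4 I^B i.
Crossing each possibility with the mother i i and summing P(type O): 1/4·0 + 1/4·0 + 1/4·1/2 + 1/4·1/2 = 1/4.
Similarly for Rh via the father's Rh distribution: P(Rh+) = 3/4.
Independent loci: 1/4 × 3/4 = 3/16.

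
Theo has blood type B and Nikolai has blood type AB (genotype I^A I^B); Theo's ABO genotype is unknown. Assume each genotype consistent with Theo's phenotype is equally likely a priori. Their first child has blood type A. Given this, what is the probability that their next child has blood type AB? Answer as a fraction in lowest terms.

1/4

Possible genotypes: Theo ∈ {I^B I^B, I^B i}; Nikolai ∈ {I^A I^B}.
Weight each parental genotype pair by prior × P(type-A child):
  I^B i × I^A I^B: posterior weight 1; P(next child type AB) = 1/4.
Weighted sum = 1/4.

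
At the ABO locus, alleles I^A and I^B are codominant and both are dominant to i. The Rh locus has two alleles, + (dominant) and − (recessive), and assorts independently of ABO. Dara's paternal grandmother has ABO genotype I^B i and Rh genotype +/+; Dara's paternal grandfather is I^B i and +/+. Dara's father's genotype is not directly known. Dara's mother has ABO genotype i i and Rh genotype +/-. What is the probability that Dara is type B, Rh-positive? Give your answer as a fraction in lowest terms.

Dara's father's ABO genotype from I^B i × I^B i: 1/4 I^B I^B, 1/2 I^B i, 1/4 i i.
Crossing each possibility with the mother i i and summing P(type B): 1/4·1 + 1/2·1/2 + 1/4·0 = 1/2.
Similarly for Rh via the father's Rh distribution: P(Rh+) = 1.
Independent loci: 1/2 × 1 = 1/2.

1/2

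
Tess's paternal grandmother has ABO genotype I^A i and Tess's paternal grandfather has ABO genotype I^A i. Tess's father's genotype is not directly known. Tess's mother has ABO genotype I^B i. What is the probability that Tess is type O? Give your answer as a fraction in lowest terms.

Tess's father's ABO genotype from I^A i × I^A i: 1/4 I^A I^A, 1/2 I^A i, 1/4 i i.
Crossing each possibility with the mother I^B i and summing P(type O): 1/4·0 + 1/2·1/4 + 1/4·1/2 = 1/4.

1/4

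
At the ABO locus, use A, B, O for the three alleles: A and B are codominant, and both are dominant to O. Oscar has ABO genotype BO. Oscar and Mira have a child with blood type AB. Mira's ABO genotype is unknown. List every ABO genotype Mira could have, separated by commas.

AA, AB, AO

For each candidate genotype of Mira, check whether crossing it with BO can produce every observed child phenotype.
  AA → possible child types {A, AB} ✓
  AB → possible child types {A, B, AB} ✓
  AO → possible child types {O, A, B, AB} ✓
  BB → possible child types {B} ✗
  BO → possible child types {O, B} ✗
  OO → possible child types {O, B} ✗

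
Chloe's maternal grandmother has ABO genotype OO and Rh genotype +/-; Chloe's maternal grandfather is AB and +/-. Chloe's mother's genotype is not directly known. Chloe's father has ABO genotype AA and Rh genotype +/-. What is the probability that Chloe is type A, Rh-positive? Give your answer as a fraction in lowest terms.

Chloe's mother's ABO genotype from OO × AB: 1/2 AO, 1/2 BO.
Crossing each possibility with the father AA and summing P(type A): 1/2·1 + 1/2·1/2 = 3/4.
Similarly for Rh via the mother's Rh distribution: P(Rh+) = 3/4.
Independent loci: 3/4 × 3/4 = 9/16.

9/16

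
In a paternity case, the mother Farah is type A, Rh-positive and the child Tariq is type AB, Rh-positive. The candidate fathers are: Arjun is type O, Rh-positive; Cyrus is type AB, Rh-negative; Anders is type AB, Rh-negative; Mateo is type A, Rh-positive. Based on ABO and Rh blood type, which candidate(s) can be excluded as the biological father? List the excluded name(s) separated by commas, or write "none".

A candidate is excluded only if no genotype consistent with his phenotype could produce a type AB, Rh-positive child with a type A, Rh-positive mother.
Arjun (type O, Rh+): no genotype consistent with that phenotype can produce a type-AB Rh+ child with a type-A mother.
Mateo (type A, Rh+): no genotype consistent with that phenotype can produce a type-AB Rh+ child with a type-A mother.

Arjun, Mateo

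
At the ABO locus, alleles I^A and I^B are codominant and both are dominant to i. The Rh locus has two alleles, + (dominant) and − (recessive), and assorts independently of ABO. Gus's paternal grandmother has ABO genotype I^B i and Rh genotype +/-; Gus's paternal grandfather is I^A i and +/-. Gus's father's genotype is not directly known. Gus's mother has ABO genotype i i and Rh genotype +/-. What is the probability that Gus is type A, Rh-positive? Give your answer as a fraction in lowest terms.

Gus's father's ABO genotype from I^B i × I^A i: 1/4 I^A I^B, 1/4 I^A i, 1/4 I^B i, 1/4 i i.
Crossing each possibility with the mother i i and summing P(type A): 1/4·1/2 + 1/4·1/2 + 1/4·0 + 1/4·0 = 1/4.
Similarly for Rh via the father's Rh distribution: P(Rh+) = 3/4.
Independent loci: 1/4 × 3/4 = 3/16.

3/16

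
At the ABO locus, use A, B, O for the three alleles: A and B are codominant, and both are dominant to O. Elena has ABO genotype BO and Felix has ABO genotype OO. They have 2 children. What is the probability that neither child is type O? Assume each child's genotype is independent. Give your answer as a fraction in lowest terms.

1/4

ABO cross BO × OO → 1/2 O, 1/2 B.
So P(type O) = 1/2 per child.
P(not type O) = 1/2 for one child; (1/2)^2 = 1/4.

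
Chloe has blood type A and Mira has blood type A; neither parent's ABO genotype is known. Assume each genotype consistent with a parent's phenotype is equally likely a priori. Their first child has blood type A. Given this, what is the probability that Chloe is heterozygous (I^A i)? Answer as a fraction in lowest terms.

7/15

Possible genotypes: Chloe ∈ {I^A I^A, I^A i}; Mira ∈ {I^A I^A, I^A i}.
Weight each parental genotype pair by prior × P(type-A child):
  I^A I^A × I^A I^A: posterior weight 4/15.
  I^A I^A × I^A i: posterior weight 4/15.
  I^A i × I^A I^A: posterior weight 4/15.
  I^A i × I^A i: posterior weight 1/5.
Sum the posterior weight over pairs where Chloe is I^A i: 7/15.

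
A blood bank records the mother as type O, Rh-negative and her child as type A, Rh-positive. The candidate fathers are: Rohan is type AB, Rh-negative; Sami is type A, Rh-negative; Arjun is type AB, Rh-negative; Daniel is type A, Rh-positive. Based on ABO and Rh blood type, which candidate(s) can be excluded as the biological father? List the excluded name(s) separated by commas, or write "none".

A candidate is excluded only if no genotype consistent with his phenotype could produce a type A, Rh-positive child with a type O, Rh-negative mother.
Rohan (type AB, Rh-): no genotype consistent with that phenotype can produce a type-A Rh+ child with a type-O mother.
Sami (type A, Rh-): no genotype consistent with that phenotype can produce a type-A Rh+ child with a type-O mother.
Arjun (type AB, Rh-): no genotype consistent with that phenotype can produce a type-A Rh+ child with a type-O mother.

Rohan, Sami, Arjun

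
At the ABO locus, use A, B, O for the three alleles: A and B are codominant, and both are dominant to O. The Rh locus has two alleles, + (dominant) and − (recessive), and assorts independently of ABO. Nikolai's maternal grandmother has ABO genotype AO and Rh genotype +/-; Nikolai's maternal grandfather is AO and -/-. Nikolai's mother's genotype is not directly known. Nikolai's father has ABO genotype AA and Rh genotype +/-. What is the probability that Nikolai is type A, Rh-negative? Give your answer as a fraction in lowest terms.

Nikolai's mother's ABO genotype from AO × AO: 1/4 AA, 1/2 AO, 1/4 OO.
Crossing each possibility with the father AA and summing P(type A): 1/4·1 + 1/2·1 + 1/4·1 = 1.
Similarly for Rh via the mother's Rh distribution: P(Rh-) = 3/8.
Independent loci: 1 × 3/8 = 3/8.

3/8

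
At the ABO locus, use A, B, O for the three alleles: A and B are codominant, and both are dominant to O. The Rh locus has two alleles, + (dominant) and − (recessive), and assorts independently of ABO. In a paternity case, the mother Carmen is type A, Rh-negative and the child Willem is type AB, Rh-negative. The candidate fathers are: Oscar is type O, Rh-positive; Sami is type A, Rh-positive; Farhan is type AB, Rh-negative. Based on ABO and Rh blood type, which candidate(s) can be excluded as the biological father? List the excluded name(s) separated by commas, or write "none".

Oscar, Sami

A candidate is excluded only if no genotype consistent with his phenotype could produce a type AB, Rh-negative child with a type A, Rh-negative mother.
Oscar (type O, Rh+): no genotype consistent with that phenotype can produce a type-AB Rh- child with a type-A mother.
Sami (type A, Rh+): no genotype consistent with that phenotype can produce a type-AB Rh- child with a type-A mother.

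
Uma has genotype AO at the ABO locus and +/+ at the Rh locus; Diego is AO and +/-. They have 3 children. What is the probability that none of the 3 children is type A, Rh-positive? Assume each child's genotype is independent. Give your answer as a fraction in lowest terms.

ABO cross AO × AO → 1/4 O, 3/4 A.
Rh cross +/+ × +/- → 1 Rh+; so P(type A, Rh-positive) = 3/4 × 1 = 3/4 per child.
P(not type A, Rh-positive) = 1/4 for one child; (1/4)^3 = 1/64.

1/64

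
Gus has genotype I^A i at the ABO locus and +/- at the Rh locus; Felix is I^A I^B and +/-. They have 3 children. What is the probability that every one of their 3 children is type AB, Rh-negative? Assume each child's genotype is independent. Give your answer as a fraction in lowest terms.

1/4096

ABO cross I^A i × I^A I^B → 1/2 A, 1/4 B, 1/4 AB.
Rh cross +/- × +/- → 3/4 Rh+, 1/4 Rh-; so P(type AB, Rh-negative) = 1/4 × 1/4 = 1/16 per child.
All 3 independent: (1/16)^3 = 1/4096.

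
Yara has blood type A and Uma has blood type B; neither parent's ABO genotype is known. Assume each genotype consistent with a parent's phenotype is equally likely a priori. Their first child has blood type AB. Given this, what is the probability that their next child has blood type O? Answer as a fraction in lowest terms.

Possible genotypes: Yara ∈ {AA, AO}; Uma ∈ {BB, BO}.
Weight each parental genotype pair by prior × P(type-AB child):
  AA × BB: posterior weight 4/9; P(next child type O) = 0.
  AA × BO: posterior weight 2/9; P(next child type O) = 0.
  AO × BB: posterior weight 2/9; P(next child type O) = 0.
  AO × BO: posterior weight 1/9; P(next child type O) = 1/4.
Weighted sum = 1/36.

1/36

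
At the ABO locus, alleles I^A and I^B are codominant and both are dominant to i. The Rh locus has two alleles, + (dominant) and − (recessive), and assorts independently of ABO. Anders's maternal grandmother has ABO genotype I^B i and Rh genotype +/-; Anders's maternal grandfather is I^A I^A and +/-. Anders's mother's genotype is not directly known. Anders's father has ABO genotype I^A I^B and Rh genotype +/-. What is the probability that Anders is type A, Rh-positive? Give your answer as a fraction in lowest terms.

Anders's mother's ABO genotype from I^B i × I^A I^A: 1/2 I^A I^B, 1/2 I^A i.
Crossing each possibility with the father I^A I^B and summing P(type A): 1/2·1/4 + 1/2·1/2 = 3/8.
Similarly for Rh via the mother's Rh distribution: P(Rh+) = 3/4.
Independent loci: 3/8 × 3/4 = 9/32.

9/32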